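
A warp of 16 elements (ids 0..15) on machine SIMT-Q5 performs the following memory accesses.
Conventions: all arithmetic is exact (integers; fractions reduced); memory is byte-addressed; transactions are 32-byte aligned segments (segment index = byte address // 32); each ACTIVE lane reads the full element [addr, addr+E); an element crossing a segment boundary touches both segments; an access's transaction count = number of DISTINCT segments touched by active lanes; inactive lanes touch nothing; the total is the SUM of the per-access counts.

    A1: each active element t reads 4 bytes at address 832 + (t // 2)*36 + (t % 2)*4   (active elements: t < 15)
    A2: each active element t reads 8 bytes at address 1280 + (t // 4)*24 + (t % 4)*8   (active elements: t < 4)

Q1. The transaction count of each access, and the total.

A1: 8 transactions
A2: 1 transaction

Answer: 8,1; total 9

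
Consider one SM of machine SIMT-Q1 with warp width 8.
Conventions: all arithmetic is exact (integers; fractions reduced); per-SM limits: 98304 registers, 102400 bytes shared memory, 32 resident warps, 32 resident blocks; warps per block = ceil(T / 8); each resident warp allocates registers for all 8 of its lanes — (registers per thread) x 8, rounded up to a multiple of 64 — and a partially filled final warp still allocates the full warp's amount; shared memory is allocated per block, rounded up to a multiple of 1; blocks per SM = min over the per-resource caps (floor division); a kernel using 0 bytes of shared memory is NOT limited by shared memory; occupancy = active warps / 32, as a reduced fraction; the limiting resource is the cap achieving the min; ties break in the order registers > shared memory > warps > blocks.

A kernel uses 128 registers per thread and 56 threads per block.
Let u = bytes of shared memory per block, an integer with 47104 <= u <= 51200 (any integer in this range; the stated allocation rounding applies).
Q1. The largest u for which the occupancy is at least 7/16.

Answer: u = 51200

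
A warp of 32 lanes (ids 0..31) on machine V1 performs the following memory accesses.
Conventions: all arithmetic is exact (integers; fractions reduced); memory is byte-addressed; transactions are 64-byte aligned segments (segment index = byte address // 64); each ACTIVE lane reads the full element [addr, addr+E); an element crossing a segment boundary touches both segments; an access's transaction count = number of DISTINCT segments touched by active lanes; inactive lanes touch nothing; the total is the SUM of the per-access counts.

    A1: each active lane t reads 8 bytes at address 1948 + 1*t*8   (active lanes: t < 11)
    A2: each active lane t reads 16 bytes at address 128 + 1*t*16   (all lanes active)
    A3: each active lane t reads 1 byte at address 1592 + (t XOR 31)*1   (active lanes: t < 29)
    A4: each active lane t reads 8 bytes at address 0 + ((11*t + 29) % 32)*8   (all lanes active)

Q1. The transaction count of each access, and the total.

A1: 2 transactions
A2: 8 transactions
A3: 2 transactions
A4: 4 transactions

Answer: 2,8,2,4; total 16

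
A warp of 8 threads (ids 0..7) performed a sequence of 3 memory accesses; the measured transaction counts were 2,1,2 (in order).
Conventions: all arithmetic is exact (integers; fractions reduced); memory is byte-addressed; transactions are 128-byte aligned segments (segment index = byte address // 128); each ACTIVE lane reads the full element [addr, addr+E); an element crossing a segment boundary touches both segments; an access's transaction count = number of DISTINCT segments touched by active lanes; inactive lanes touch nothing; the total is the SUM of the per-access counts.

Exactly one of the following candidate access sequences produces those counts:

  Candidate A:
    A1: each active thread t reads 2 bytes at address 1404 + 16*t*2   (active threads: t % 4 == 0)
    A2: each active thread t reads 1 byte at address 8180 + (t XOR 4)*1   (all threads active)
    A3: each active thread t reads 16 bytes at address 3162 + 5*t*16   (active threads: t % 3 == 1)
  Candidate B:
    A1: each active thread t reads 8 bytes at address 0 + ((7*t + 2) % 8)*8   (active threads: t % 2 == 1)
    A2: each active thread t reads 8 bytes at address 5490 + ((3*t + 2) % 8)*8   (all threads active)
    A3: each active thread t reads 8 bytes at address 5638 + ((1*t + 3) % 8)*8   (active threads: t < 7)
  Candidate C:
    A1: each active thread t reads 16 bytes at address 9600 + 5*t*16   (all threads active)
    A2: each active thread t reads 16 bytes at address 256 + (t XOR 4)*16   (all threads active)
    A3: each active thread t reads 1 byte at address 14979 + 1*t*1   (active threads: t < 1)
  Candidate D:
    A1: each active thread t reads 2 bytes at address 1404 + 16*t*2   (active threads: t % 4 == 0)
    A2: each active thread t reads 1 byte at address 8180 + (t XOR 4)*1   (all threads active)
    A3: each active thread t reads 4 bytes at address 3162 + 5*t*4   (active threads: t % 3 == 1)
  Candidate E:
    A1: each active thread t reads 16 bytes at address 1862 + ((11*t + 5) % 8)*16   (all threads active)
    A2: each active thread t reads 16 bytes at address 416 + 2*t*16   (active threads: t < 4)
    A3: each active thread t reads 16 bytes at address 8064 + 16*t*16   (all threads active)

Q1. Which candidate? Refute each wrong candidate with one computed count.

A: A3 gives 3 transactions, not 2
B: A1 gives 1 transaction, not 2
C: A1 gives 5 transactions, not 2
E: A2 gives 2 transactions, not 1
D: all counts match (2,1,2)

Answer: D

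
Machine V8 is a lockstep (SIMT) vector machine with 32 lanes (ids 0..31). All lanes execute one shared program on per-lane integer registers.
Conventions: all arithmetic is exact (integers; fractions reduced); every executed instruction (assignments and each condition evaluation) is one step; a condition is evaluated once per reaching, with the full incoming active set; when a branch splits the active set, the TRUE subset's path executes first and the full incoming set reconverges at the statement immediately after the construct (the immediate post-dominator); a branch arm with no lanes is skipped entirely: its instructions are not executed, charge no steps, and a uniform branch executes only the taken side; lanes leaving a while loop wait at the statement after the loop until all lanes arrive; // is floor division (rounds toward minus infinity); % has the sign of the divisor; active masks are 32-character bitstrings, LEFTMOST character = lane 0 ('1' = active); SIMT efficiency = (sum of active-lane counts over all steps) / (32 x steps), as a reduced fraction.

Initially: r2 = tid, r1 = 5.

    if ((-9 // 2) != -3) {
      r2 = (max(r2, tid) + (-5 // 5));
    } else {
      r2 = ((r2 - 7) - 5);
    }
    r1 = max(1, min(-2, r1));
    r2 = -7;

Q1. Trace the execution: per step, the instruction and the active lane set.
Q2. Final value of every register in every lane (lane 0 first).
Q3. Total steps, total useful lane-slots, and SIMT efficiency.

step 0: eval ((-9 // 2) != -3)       11111111111111111111111111111111
step 1: r2 <- (max(r2, tid) + (-5 // 5)) 11111111111111111111111111111111
step 2: r1 <- max(1, min(-2, r1))    11111111111111111111111111111111
step 3: r2 <- -7                     11111111111111111111111111111111

Answer: 4 steps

r2: -7,-7,-7,-7,-7,-7,-7,-7,-7,-7,-7,-7,-7,-7,-7,-7,-7,-7,-7,-7,-7,-7,-7,-7,-7,-7,-7,-7,-7,-7,-7,-7
r1: 1,1,1,1,1,1,1,1,1,1,1,1,1,1,1,1,1,1,1,1,1,1,1,1,1,1,1,1,1,1,1,1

steps = 4; useful = 128; efficiency = 128/128 = 1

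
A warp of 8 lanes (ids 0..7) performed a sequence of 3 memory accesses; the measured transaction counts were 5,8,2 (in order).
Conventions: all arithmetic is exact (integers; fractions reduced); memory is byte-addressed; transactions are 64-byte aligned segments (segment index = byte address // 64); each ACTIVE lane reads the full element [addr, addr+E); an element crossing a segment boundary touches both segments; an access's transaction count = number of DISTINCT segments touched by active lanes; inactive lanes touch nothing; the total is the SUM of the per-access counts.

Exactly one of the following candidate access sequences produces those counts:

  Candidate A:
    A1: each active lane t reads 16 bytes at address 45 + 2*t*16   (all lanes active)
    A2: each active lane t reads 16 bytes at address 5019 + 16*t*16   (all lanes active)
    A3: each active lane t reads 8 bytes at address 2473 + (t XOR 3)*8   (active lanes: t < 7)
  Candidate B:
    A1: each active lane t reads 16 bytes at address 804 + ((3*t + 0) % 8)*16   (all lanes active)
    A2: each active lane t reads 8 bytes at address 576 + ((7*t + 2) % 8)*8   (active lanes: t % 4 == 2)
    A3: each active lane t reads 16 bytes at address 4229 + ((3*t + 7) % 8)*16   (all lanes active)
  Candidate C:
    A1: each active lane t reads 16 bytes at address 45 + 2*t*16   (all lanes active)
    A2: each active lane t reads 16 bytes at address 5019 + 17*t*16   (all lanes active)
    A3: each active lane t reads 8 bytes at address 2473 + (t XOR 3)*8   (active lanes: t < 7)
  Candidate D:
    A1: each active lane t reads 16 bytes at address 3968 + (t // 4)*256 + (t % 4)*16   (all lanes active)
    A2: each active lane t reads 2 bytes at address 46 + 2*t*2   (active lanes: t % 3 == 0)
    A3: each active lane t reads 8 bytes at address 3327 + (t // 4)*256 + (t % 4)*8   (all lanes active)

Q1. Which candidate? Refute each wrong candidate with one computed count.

B: A1 gives 3 transactions, not 5
C: A2 gives 10 transactions, not 8
D: A1 gives 2 transactions, not 5
A: all counts match (5,8,2)

Answer: A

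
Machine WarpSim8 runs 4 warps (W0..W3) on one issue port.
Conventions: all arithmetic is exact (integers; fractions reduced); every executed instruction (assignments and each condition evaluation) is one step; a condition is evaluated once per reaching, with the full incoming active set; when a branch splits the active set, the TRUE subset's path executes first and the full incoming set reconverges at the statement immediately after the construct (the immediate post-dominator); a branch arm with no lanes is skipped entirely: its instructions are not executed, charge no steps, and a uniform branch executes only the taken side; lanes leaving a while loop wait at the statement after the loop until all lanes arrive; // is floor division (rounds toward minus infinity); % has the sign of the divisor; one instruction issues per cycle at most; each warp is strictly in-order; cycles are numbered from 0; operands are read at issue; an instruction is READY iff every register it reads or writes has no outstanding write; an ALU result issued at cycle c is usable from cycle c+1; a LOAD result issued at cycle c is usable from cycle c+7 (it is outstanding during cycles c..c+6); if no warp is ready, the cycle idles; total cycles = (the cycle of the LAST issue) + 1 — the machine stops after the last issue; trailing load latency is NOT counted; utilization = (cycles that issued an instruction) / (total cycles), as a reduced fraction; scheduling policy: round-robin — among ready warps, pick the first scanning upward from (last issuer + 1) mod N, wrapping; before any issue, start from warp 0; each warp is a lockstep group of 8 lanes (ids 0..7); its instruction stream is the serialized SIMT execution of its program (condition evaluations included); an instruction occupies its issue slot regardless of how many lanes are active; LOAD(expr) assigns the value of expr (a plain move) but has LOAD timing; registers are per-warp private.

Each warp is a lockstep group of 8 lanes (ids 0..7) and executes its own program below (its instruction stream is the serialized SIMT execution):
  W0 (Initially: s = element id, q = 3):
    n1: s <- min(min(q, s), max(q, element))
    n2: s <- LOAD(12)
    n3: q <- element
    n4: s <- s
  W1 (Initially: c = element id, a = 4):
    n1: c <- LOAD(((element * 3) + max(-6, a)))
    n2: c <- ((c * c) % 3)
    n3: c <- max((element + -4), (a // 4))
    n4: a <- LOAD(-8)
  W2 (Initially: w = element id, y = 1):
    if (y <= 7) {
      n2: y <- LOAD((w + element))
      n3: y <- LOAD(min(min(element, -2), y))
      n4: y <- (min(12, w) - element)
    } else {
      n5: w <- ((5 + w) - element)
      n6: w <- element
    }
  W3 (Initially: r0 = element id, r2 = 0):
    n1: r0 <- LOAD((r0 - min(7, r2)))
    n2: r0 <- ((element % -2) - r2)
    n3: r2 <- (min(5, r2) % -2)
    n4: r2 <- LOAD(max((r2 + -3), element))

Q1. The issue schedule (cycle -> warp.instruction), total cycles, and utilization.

cycle 0: W0.I0
cycle 1: W1.I0
cycle 2: W2.I0
cycle 3: W3.I0
cycle 4: W0.I1
cycle 5: W2.I1
cycle 6: W0.I2
cycle 7: idle
cycle 8: W1.I1
cycle 9: W1.I2
cycle 10: W3.I1
cycle 11: W0.I3
cycle 12: W1.I3
cycle 13: W2.I2
cycle 14: W3.I2
cycle 15: W3.I3
cycle 16: idle
cycle 17: idle
cycle 18: idle
cycle 19: idle
cycle 20: W2.I3

Answer: 21 cycles, utilization 16/21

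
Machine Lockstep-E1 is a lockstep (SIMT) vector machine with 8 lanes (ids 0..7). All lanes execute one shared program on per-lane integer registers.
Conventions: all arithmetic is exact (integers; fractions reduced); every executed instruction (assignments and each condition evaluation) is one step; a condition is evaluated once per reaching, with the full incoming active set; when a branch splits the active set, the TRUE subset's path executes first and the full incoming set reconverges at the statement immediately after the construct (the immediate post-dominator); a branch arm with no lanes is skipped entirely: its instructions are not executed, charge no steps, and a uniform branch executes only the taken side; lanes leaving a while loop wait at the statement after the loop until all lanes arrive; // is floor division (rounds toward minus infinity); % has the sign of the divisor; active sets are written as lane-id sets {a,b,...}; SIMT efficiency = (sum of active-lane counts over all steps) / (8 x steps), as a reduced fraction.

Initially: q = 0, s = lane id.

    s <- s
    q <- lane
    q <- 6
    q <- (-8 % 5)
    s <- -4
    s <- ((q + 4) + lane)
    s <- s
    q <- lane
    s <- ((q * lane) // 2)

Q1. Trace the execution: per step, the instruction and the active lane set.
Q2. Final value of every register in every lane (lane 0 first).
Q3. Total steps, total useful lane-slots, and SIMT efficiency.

step 0: s <- s                       {0,1,2,3,4,5,6,7}
step 1: q <- lane                    {0,1,2,3,4,5,6,7}
step 2: q <- 6                       {0,1,2,3,4,5,6,7}
step 3: q <- (-8 % 5)                {0,1,2,3,4,5,6,7}
step 4: s <- -4                      {0,1,2,3,4,5,6,7}
step 5: s <- ((q + 4) + lane)        {0,1,2,3,4,5,6,7}
step 6: s <- s                       {0,1,2,3,4,5,6,7}
step 7: q <- lane                    {0,1,2,3,4,5,6,7}
step 8: s <- ((q * lane) // 2)       {0,1,2,3,4,5,6,7}

Answer: 9 steps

q: 0,1,2,3,4,5,6,7
s: 0,0,2,4,8,12,18,24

steps = 9; useful = 72; efficiency = 72/72 = 1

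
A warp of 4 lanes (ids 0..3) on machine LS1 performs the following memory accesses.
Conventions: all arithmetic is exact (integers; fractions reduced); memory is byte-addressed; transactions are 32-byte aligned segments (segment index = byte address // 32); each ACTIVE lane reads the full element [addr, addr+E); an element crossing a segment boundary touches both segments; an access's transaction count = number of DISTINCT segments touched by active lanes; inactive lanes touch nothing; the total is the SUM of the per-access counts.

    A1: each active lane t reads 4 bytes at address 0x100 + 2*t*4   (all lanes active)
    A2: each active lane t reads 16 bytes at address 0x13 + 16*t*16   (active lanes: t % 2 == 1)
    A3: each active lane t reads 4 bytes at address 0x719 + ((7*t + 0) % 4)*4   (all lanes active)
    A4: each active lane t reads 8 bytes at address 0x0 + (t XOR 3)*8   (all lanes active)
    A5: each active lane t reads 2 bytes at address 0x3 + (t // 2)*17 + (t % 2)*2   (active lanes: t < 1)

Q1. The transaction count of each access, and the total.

A1: 1 transaction
A2: 4 transactions
A3: 2 transactions
A4: 1 transaction
A5: 1 transaction

Answer: 1,4,2,1,1; total 9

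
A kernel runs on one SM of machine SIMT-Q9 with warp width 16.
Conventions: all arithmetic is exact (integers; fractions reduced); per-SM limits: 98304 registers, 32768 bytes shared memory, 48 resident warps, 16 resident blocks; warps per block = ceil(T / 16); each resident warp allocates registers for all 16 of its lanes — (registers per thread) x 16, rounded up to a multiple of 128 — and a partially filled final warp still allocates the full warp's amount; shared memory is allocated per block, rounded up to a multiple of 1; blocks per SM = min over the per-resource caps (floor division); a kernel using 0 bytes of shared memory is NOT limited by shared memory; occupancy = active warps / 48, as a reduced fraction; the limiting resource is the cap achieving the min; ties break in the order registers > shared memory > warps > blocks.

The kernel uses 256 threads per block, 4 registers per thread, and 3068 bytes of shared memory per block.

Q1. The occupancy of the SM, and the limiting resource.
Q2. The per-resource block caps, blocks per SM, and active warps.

Answer: occupancy 1, limited by warps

registers: 48 blocks
shared memory: 10 blocks
warps: 3 blocks
blocks: 16 blocks

Answer: 3 blocks, 48 active warps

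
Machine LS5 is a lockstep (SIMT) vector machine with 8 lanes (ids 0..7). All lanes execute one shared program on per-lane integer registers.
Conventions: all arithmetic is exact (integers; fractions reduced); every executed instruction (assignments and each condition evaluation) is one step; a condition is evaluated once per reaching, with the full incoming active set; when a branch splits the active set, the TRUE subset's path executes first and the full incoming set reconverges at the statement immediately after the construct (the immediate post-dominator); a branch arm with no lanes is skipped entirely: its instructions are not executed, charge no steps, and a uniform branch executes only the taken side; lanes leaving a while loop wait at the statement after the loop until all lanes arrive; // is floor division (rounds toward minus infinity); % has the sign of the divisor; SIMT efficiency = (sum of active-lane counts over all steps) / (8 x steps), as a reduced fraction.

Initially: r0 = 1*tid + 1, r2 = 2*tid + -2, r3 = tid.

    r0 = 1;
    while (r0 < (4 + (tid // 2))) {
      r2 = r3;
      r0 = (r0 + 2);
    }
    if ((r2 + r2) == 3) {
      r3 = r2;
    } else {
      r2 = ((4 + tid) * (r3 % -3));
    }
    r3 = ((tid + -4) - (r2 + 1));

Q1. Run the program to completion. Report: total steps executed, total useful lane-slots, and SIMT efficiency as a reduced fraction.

Answer: 14 steps, 100 useful, 25/28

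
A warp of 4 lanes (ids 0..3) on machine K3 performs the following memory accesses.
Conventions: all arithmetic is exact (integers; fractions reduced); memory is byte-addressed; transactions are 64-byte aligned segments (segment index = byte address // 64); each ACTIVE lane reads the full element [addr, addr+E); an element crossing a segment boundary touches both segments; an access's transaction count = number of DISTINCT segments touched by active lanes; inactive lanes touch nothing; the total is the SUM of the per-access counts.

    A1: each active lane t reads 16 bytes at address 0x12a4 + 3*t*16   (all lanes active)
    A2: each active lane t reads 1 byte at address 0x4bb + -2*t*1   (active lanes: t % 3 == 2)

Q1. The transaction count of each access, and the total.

A1: 4 transactions
A2: 1 transaction

Answer: 4,1; total 5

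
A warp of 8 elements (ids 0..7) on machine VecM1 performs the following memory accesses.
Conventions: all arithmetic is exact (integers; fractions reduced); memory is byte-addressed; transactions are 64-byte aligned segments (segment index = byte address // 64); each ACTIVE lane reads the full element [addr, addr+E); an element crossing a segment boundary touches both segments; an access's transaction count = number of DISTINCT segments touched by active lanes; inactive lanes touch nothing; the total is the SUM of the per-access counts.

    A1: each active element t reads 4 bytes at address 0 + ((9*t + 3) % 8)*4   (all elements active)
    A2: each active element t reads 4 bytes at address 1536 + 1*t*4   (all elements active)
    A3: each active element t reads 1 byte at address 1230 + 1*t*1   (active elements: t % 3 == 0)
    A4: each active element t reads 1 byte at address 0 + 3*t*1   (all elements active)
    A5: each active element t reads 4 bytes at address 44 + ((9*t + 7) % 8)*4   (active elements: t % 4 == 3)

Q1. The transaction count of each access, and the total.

A1: 1 transaction
A2: 1 transaction
A3: 1 transaction
A4: 1 transaction
A5: 2 transactions

Answer: 1,1,1,1,2; total 6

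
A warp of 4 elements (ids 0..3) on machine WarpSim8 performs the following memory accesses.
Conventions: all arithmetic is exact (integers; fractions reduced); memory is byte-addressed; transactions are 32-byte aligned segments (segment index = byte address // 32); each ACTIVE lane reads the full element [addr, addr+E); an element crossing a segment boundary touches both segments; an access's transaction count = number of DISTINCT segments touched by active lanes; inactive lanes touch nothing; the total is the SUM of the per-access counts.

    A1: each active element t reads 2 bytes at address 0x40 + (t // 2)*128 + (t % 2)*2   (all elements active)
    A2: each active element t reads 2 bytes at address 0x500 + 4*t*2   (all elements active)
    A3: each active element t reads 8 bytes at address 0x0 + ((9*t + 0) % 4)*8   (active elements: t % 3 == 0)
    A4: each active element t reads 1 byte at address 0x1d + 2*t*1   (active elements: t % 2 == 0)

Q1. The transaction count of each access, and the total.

A1: 2 transactions
A2: 1 transaction
A3: 1 transaction
A4: 2 transactions

Answer: 2,1,1,2; total 6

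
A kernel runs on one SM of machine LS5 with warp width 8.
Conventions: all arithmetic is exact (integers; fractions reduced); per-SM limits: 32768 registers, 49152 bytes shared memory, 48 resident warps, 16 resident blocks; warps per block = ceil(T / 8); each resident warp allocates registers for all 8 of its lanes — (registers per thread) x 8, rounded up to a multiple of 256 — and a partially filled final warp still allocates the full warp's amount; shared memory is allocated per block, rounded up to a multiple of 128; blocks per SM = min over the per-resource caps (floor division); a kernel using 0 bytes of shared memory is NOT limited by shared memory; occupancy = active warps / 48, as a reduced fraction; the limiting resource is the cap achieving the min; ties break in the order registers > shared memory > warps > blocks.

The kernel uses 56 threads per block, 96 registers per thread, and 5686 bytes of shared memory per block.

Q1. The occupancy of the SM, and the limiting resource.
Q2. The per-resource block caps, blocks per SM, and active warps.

Answer: occupancy 7/8, limited by registers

registers: 6 blocks
shared memory: 8 blocks
warps: 6 blocks
blocks: 16 blocks

Answer: 6 blocks, 42 active warps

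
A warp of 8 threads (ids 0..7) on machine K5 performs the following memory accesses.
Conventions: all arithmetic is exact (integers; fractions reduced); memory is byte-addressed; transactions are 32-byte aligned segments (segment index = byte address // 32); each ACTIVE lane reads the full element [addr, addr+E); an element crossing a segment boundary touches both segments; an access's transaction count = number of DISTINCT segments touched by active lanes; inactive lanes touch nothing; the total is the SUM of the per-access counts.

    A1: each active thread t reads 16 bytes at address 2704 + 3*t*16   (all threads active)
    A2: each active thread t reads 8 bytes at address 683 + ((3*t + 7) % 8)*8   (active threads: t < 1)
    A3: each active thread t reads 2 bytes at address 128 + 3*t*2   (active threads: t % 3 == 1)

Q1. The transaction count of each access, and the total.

A1: 8 transactions
A2: 1 transaction
A3: 2 transactions

Answer: 8,1,2; total 11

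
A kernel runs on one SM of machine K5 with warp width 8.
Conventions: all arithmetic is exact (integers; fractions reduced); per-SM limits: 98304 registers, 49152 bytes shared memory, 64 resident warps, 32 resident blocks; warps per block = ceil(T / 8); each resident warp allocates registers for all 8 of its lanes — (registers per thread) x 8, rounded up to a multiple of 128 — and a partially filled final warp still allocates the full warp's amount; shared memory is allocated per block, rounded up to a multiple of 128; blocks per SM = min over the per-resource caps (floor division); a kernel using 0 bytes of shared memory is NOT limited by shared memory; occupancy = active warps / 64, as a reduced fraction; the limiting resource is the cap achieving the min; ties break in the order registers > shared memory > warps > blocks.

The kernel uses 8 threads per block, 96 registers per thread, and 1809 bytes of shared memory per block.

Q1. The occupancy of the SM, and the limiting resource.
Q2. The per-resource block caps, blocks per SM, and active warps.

Answer: occupancy 25/64, limited by shared memory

registers: 128 blocks
shared memory: 25 blocks
warps: 64 blocks
blocks: 32 blocks

Answer: 25 blocks, 25 active warps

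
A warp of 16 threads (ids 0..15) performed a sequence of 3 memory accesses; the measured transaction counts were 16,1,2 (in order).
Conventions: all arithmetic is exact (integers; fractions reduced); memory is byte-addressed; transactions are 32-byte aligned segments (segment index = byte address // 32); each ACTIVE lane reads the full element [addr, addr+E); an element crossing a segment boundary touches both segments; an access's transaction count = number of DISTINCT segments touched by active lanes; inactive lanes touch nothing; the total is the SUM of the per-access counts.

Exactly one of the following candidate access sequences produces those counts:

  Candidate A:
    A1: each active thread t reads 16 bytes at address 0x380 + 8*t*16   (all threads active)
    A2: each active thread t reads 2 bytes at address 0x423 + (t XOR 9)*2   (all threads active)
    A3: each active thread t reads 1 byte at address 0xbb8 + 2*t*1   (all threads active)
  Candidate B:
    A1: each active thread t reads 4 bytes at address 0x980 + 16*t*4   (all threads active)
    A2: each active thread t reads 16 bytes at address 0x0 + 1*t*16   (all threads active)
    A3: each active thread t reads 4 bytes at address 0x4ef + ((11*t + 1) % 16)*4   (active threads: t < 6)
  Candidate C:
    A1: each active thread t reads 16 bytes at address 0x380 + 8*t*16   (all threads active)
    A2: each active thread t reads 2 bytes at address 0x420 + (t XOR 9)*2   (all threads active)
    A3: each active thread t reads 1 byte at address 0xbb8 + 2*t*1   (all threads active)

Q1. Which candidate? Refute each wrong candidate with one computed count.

A: A2 gives 2 transactions, not 1
B: A2 gives 8 transactions, not 1
C: all counts match (16,1,2)

Answer: C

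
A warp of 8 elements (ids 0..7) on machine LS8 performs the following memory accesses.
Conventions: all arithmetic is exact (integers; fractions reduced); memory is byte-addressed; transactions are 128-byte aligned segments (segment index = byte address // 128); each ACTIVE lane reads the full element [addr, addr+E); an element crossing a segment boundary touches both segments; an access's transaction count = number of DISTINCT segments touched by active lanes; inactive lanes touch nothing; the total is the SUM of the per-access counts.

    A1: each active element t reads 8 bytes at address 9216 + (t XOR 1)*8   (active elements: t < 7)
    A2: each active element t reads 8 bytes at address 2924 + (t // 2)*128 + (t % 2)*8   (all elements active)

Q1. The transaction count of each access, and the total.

A1: 1 transaction
A2: 4 transactions

Answer: 1,4; total 5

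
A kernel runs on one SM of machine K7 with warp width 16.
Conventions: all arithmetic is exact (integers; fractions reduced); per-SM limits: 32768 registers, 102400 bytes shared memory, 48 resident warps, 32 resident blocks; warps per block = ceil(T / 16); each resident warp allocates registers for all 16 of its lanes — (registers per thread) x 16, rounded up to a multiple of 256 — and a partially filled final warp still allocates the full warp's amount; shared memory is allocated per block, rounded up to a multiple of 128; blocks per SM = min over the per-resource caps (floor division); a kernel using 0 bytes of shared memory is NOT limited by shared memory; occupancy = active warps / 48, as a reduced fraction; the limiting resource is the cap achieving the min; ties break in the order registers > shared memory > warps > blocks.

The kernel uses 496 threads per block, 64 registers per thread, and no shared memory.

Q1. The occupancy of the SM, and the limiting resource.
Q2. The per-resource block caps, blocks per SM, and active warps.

Answer: occupancy 31/48, limited by registers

registers: 1 block
shared memory: no limit (kernel uses none)
warps: 1 block
blocks: 32 blocks

Answer: 1 block, 31 active warps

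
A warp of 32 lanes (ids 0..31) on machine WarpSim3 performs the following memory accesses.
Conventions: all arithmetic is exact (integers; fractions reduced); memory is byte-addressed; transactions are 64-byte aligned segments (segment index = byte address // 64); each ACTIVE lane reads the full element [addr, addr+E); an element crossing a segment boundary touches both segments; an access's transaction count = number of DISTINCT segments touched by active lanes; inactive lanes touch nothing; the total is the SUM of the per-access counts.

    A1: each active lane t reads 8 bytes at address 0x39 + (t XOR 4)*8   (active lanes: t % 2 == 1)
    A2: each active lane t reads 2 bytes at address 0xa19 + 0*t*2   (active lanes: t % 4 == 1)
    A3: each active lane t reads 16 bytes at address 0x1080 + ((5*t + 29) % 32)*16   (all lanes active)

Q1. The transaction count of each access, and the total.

A1: 4 transactions
A2: 1 transaction
A3: 8 transactions

Answer: 4,1,8; total 13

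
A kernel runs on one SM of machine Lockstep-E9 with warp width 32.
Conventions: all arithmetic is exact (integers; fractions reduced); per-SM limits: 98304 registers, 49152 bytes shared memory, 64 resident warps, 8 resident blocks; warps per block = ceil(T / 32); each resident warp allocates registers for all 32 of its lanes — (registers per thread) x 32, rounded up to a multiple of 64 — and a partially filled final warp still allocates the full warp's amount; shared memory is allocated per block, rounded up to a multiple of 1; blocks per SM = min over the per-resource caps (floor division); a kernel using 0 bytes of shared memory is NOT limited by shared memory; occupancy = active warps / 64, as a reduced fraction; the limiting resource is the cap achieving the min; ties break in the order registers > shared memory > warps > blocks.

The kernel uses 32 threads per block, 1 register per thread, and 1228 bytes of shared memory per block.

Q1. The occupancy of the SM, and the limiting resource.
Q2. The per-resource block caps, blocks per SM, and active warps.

Answer: occupancy 1/8, limited by blocks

registers: 1536 blocks
shared memory: 40 blocks
warps: 64 blocks
blocks: 8 blocks

Answer: 8 blocks, 8 active warps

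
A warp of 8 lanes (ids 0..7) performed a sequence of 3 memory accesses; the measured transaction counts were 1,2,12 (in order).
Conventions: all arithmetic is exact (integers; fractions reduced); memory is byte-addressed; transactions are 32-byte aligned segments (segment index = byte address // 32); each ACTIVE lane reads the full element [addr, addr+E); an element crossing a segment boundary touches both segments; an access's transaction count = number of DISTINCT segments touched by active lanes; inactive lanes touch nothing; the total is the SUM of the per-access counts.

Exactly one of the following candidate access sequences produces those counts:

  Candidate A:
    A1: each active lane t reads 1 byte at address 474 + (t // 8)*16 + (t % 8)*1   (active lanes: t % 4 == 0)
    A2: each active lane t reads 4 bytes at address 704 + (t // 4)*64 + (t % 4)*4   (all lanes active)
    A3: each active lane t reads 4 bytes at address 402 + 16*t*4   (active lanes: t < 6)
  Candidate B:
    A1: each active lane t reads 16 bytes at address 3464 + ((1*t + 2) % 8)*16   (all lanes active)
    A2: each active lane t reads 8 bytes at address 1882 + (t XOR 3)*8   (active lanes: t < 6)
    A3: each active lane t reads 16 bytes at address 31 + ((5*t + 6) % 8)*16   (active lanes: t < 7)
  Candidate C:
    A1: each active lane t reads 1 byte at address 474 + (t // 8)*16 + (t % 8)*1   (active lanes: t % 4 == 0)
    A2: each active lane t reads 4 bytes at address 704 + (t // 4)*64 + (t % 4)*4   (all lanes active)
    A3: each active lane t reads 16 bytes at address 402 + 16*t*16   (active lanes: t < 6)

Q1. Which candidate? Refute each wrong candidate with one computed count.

A: A3 gives 6 transactions, not 12
B: A1 gives 5 transactions, not 1
C: all counts match (1,2,12)

Answer: C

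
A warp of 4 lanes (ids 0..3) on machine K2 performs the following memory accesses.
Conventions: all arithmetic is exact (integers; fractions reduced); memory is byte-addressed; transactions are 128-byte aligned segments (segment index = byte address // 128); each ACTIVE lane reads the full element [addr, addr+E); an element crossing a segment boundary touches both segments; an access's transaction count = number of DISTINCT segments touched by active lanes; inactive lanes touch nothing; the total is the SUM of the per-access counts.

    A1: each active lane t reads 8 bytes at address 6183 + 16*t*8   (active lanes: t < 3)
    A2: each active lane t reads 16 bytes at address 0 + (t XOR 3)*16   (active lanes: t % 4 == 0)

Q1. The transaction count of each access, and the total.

A1: 3 transactions
A2: 1 transaction

Answer: 3,1; total 4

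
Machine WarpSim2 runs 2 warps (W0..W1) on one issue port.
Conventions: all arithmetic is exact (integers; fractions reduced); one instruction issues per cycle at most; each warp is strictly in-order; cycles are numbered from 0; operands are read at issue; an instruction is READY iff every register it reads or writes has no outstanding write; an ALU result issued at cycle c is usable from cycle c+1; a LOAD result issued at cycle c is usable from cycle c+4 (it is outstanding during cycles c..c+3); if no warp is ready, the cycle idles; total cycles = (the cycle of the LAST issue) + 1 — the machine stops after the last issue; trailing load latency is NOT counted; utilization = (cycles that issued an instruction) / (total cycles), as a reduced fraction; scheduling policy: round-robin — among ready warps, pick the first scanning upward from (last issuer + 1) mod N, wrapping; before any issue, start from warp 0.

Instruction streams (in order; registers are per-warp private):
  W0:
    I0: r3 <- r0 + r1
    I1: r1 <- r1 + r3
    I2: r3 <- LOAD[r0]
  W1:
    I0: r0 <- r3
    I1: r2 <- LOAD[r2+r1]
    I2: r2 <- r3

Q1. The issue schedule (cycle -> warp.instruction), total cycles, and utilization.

cycle 0: W0.I0
cycle 1: W1.I0
cycle 2: W0.I1
cycle 3: W1.I1
cycle 4: W0.I2
cycle 5: idle
cycle 6: idle
cycle 7: W1.I2

Answer: 8 cycles, utilization 3/4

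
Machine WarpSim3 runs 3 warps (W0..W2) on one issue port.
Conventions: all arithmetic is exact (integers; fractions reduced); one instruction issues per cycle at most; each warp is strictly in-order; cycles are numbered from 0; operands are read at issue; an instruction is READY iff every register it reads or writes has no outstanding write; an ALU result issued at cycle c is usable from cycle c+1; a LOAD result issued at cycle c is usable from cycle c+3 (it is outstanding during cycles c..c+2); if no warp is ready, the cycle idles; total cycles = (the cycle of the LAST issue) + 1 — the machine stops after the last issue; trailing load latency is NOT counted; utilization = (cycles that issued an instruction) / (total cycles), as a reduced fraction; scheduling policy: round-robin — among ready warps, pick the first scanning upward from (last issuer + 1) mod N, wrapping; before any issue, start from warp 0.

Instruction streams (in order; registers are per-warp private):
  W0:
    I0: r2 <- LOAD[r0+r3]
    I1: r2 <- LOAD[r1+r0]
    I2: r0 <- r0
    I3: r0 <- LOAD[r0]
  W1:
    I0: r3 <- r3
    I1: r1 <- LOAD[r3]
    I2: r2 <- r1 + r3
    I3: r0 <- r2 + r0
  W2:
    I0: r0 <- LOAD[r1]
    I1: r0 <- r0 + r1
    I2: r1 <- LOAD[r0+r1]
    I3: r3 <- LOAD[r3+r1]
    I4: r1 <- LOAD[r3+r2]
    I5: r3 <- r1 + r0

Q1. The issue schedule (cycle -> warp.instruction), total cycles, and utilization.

cycle 0: W0.I0
cycle 1: W1.I0
cycle 2: W2.I0
cycle 3: W0.I1
cycle 4: W1.I1
cycle 5: W2.I1
cycle 6: W0.I2
cycle 7: W1.I2
cycle 8: W2.I2
cycle 9: W0.I3
cycle 10: W1.I3
cycle 11: W2.I3
cycle 12: idle
cycle 13: idle
cycle 14: W2.I4
cycle 15: idle
cycle 16: idle
cycle 17: W2.I5

Answer: 18 cycles, utilization 7/9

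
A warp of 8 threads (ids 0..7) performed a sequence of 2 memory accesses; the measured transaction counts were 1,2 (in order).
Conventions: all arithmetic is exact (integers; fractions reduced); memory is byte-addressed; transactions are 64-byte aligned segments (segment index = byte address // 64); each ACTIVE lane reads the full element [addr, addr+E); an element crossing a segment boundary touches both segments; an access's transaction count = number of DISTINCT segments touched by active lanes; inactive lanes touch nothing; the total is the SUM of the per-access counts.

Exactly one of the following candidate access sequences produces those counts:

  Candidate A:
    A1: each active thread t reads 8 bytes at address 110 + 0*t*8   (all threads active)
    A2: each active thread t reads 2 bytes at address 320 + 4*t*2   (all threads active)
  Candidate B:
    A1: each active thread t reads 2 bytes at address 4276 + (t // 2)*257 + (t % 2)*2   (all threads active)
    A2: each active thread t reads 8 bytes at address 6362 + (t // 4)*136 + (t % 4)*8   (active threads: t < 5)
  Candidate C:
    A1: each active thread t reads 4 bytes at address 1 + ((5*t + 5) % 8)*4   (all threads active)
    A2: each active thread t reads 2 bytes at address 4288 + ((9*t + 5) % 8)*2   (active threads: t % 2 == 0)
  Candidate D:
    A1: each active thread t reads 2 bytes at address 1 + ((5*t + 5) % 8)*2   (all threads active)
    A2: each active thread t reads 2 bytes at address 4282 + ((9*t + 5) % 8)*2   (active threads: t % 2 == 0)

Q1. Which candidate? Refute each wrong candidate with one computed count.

A: A2 gives 1 transaction, not 2
B: A1 gives 4 transactions, not 1
C: A2 gives 1 transaction, not 2
D: all counts match (1,2)

Answer: D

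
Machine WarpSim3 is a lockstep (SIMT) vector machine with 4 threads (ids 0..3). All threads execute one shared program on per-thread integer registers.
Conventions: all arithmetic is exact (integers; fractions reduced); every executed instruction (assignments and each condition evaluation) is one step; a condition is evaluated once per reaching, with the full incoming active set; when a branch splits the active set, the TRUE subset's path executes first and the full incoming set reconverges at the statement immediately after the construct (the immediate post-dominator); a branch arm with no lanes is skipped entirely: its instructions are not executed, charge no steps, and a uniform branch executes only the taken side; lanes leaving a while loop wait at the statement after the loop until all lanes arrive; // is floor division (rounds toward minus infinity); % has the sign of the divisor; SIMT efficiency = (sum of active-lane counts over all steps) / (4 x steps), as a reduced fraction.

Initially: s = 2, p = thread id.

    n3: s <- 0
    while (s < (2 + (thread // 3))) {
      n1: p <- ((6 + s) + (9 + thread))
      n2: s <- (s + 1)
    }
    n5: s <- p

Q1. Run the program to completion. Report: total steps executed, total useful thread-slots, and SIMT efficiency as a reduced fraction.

Answer: 12 steps, 39 useful, 13/16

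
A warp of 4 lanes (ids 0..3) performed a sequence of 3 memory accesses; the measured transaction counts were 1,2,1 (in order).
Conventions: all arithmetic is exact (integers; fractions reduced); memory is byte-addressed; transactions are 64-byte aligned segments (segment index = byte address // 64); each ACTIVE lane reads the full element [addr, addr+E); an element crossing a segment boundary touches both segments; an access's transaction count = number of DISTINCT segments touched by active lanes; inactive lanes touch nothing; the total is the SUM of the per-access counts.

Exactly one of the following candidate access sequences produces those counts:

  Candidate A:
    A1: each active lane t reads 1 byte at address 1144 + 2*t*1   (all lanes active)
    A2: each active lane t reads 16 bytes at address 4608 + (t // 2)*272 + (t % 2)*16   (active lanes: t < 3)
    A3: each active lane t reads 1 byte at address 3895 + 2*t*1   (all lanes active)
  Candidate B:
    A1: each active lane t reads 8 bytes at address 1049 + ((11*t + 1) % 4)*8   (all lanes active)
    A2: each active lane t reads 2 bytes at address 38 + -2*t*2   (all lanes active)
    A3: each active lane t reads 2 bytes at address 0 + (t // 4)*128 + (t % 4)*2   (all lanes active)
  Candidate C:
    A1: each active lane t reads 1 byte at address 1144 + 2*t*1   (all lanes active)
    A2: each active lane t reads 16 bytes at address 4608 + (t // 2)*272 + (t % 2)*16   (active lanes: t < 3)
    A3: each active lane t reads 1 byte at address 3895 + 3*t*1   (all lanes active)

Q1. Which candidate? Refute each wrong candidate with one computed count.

B: A2 gives 1 transaction, not 2
C: A3 gives 2 transactions, not 1
A: all counts match (1,2,1)

Answer: A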